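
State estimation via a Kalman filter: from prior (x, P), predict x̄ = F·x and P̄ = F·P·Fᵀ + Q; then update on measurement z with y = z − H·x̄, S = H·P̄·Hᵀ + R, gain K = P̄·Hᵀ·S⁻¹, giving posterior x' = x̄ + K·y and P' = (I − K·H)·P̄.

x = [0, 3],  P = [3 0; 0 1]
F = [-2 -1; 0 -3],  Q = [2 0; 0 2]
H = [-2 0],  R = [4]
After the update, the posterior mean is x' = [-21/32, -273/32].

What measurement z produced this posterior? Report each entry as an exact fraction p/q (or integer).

x̄ = F·x = [-3, -9]
P̄ = F·P·Fᵀ + Q = [15 3; 3 11]
S = H·P̄·Hᵀ + R = [64]
K = P̄·Hᵀ·S⁻¹ = [-15/32; -3/32]
x' − x̄ = [75/32, 15/32] = K·y
y = (KᵀK)⁻¹·Kᵀ·(x' − x̄) = [-5]
z = y + H·x̄ = [-5] + [6] = [1]

z = [1]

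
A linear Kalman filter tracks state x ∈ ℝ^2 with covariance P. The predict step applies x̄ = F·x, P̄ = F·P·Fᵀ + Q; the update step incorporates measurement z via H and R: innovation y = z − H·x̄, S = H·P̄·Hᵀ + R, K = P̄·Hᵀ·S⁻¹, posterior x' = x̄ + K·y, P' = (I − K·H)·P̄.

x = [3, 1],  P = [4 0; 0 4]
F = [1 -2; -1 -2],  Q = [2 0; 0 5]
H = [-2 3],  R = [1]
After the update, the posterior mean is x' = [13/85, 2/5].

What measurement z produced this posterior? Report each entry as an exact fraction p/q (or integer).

x̄ = F·x = [1, -5]
P̄ = F·P·Fᵀ + Q = [22 12; 12 25]
S = H·P̄·Hᵀ + R = [170]
K = P̄·Hᵀ·S⁻¹ = [-4/85; 3/10]
x' − x̄ = [-72/85, 27/5] = K·y
y = (KᵀK)⁻¹·Kᵀ·(x' − x̄) = [18]
z = y + H·x̄ = [18] + [-17] = [1]

z = [1]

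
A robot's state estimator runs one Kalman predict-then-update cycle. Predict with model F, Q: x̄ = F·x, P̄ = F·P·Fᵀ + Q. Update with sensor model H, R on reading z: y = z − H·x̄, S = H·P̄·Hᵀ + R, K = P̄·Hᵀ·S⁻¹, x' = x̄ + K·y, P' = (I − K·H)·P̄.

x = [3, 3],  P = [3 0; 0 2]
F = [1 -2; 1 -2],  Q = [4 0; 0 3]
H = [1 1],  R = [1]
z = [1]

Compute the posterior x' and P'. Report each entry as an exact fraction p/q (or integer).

x' = [1/2, 19/52]
P' = [2 -3/2; -3/2 103/52]

x̄ = F·x = [-3, -3]
P̄ = F·P·Fᵀ + Q = [15 11; 11 14]
y = z − H·x̄ = [7]
S = H·P̄·Hᵀ + R = [52]
K = P̄·Hᵀ·S⁻¹ = [1/2; 25/52]
x' = x̄ + K·y = [1/2, 19/52]
P' = (I − K·H)·P̄ = [2 -3/2; -3/2 103/52]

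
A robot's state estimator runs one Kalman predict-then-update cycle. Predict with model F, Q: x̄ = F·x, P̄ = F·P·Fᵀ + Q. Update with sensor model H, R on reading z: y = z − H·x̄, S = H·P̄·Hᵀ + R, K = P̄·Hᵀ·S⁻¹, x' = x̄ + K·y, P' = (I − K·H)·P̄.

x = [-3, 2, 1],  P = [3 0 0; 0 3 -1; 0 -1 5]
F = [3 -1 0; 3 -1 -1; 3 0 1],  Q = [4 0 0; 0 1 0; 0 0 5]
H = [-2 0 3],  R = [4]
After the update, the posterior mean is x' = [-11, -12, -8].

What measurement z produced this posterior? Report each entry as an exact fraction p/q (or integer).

x̄ = F·x = [-11, -12, -8]
P̄ = F·P·Fᵀ + Q = [34 29 28; 29 34 23; 28 23 37]
S = H·P̄·Hᵀ + R = [137]
K = P̄·Hᵀ·S⁻¹ = [16/137; 11/137; 55/137]
x' − x̄ = [0, 0, 0] = K·y
y = (KᵀK)⁻¹·Kᵀ·(x' − x̄) = [0]
z = y + H·x̄ = [0] + [-2] = [-2]

z = [-2]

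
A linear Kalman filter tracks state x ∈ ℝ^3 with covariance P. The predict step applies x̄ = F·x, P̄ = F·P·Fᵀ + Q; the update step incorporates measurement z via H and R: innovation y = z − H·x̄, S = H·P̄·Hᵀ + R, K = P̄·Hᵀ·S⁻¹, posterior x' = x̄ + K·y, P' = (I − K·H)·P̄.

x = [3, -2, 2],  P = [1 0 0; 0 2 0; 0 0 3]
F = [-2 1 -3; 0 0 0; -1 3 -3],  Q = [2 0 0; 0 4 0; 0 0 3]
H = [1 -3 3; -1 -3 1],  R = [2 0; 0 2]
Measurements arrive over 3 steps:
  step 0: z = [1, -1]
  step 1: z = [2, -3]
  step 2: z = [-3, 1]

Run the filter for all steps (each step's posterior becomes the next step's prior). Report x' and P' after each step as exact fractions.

step 0: x̄ = F·x = [-14, 0, -15]
step 0: P̄ = F·P·Fᵀ + Q = [35 0 35; 0 4 0; 35 0 49]
step 0: y = z − H·x̄ = [60, 0]
step 0: S = H·P̄·Hᵀ + R = [724 78; 78 52]
step 0: K = P̄·Hᵀ·S⁻¹ = [140/607 -210/607; 6/607 -1938/7891; 161/607 -1015/7891]
step 0: x' = x̄ + K·y = [-98/607, 360/607, 555/607]
step 0: P' = (I − K·H)·P̄ = [1645/607 -840/607 -1295/607; -840/607 9244/7891 12936/7891; -1295/607 12936/7891 19943/7891]
step 1: x̄ = F·x = [-1109/607, 0, -487/607]
step 1: P̄ = F·P·Fᵀ + Q = [54097/7891 0 1514/607; 0 4 0; 1514/607 0 3031/607]
step 1: y = z − H·x̄ = [3784/607, -2443/607]
step 1: S = H·P̄·Hᵀ + R = [826674/7891 308824/7891; 308824/7891 353994/7891]
step 1: K = P̄·Hᵀ·S⁻¹ = [3211261/12499390 -4016681/12499390; -27102/1249939 -310710/1249939; 541405/2499878 -333053/2499878]
step 1: x' = x̄ + K·y = [13348171/12499390, 1081566/1249939, 2709859/2499878]
step 1: P' = (I − K·H)·P̄ = [11064106/6249695 -966504/1249939 -1490027/1249939; -966504/1249939 946012/1249939 1250112/1249939; -1490027/1249939 1250112/1249939 1927256/1249939]
step 2: x̄ = F·x = [-56528567/12499390, 0, -10774538/6249695]
step 2: P̄ = F·P·Fᵀ + Q = [40637494/6249695 0 14814617/6249695; 0 4 0; 14814617/6249695 0 30894481/6249695]
step 2: y = z − H·x̄ = [16735525/2499878, -22480101/12499390]
step 2: S = H·P̄·Hᵀ + R = [129012787/1249939 49481147/1249939; 49481147/1249939 279391151/6249695]
step 2: K = P̄·Hᵀ·S⁻¹ = [2412893971/9521709264 -3016708763/9521709264; -3998177/198368943 -49707275/198368943; 1042281109/4760854632 -648955517/4760854632]
step 2: x' = x̄ + K·y = [-21483242425/9521709264, 62632385/198368943, -63029071/4760854632]
step 2: P' = (I − K·H)·P̄ = [8300088193/4760854632 -150953698/198368943 -2792643413/2380427316; -150953698/198368943 49670116/66122981 196662796/198368943; -2792643413/2380427316 196662796/198368943 1819130863/1190213658]

step 0: x' = [-98/607, 360/607, 555/607], P' = [1645/607 -840/607 -1295/607; -840/607 9244/7891 12936/7891; -1295/607 12936/7891 19943/7891]
step 1: x' = [13348171/12499390, 1081566/1249939, 2709859/2499878], P' = [11064106/6249695 -966504/1249939 -1490027/1249939; -966504/1249939 946012/1249939 1250112/1249939; -1490027/1249939 1250112/1249939 1927256/1249939]
step 2: x' = [-21483242425/9521709264, 62632385/198368943, -63029071/4760854632], P' = [8300088193/4760854632 -150953698/198368943 -2792643413/2380427316; -150953698/198368943 49670116/66122981 196662796/198368943; -2792643413/2380427316 196662796/198368943 1819130863/1190213658]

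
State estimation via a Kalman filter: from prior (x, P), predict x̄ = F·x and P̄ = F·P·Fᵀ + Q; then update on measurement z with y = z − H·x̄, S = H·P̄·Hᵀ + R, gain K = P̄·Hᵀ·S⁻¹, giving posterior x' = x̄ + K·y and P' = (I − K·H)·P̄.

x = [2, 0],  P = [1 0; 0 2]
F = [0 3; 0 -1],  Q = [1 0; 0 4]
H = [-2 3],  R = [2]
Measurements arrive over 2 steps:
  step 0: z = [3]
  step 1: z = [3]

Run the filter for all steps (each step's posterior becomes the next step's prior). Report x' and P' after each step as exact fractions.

step 0: x̄ = F·x = [0, 0]
step 0: P̄ = F·P·Fᵀ + Q = [19 -6; -6 6]
step 0: y = z − H·x̄ = [3]
step 0: S = H·P̄·Hᵀ + R = [204]
step 0: K = P̄·Hᵀ·S⁻¹ = [-14/51; 5/34]
step 0: x' = x̄ + K·y = [-14/17, 15/34]
step 0: P' = (I − K·H)·P̄ = [185/51 38/17; 38/17 27/17]
step 1: x̄ = F·x = [45/34, -15/34]
step 1: P̄ = F·P·Fᵀ + Q = [260/17 -81/17; -81/17 95/17]
step 1: y = z − H·x̄ = [237/34]
step 1: S = H·P̄·Hᵀ + R = [2901/17]
step 1: K = P̄·Hᵀ·S⁻¹ = [-763/2901; 149/967]
step 1: x' = x̄ + K·y = [-493/967, 612/967]
step 1: P' = (I − K·H)·P̄ = [10123/2901 2080/967; 2080/967 1486/967]

step 0: x' = [-14/17, 15/34], P' = [185/51 38/17; 38/17 27/17]
step 1: x' = [-493/967, 612/967], P' = [10123/2901 2080/967; 2080/967 1486/967]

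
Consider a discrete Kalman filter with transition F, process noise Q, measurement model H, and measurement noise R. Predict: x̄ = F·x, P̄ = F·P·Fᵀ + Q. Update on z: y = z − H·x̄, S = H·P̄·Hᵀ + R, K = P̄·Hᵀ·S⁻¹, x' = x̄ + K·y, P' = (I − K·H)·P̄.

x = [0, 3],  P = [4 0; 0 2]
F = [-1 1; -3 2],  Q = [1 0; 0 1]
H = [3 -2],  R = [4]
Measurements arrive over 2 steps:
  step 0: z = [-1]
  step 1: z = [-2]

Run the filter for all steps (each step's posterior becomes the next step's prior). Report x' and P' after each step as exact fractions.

step 0: x̄ = F·x = [3, 6]
step 0: P̄ = F·P·Fᵀ + Q = [7 16; 16 45]
step 0: y = z − H·x̄ = [2]
step 0: S = H·P̄·Hᵀ + R = [55]
step 0: K = P̄·Hᵀ·S⁻¹ = [-1/5; -42/55]
step 0: x' = x̄ + K·y = [13/5, 246/55]
step 0: P' = (I − K·H)·P̄ = [24/5 38/5; 38/5 711/55]
step 1: x̄ = F·x = [103/55, 63/55]
step 1: P̄ = F·P·Fᵀ + Q = [194/55 124/55; 124/55 259/55]
step 1: y = z − H·x̄ = [-293/55]
step 1: S = H·P̄·Hᵀ + R = [1514/55]
step 1: K = P̄·Hᵀ·S⁻¹ = [167/757; -73/757]
step 1: x' = x̄ + K·y = [528/757, 1256/757]
step 1: P' = (I − K·H)·P̄ = [1656/757 2150/757; 2150/757 3371/757]

step 0: x' = [13/5, 246/55], P' = [24/5 38/5; 38/5 711/55]
step 1: x' = [528/757, 1256/757], P' = [1656/757 2150/757; 2150/757 3371/757]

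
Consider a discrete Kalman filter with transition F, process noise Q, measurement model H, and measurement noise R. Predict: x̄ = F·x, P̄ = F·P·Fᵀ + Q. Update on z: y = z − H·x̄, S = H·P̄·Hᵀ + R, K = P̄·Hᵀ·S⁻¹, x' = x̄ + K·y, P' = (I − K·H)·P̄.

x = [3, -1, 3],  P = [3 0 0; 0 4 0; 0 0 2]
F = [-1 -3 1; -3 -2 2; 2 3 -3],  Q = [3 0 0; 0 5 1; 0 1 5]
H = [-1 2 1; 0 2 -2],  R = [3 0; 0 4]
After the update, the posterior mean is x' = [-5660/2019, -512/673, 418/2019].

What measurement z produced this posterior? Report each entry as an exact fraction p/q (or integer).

z = [2, -2]

x̄ = F·x = [3, -1, -6]
P̄ = F·P·Fᵀ + Q = [44 37 -48; 37 56 -53; -48 -53 71]
S = H·P̄·Hᵀ + R = [78 18; 18 936]
K = P̄·Hᵀ·S⁻¹ = [-553/2019 1132/6057; 463/2019 1384/6057; 154/673 -3263/12114]
x' − x̄ = [-11717/2019, 161/673, 12532/2019] = K·y
y = (KᵀK)⁻¹·Kᵀ·(x' − x̄) = [13, -12]
z = y + H·x̄ = [13, -12] + [-11, 10] = [2, -2]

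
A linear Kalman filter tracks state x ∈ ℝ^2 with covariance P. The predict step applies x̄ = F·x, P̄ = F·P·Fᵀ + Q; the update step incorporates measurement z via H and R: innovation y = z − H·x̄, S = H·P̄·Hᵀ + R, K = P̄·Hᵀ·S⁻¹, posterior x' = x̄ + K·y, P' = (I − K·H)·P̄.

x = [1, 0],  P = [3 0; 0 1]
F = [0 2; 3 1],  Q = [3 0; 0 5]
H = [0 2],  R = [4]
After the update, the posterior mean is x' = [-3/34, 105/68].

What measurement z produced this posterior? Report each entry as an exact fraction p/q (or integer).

x̄ = F·x = [0, 3]
P̄ = F·P·Fᵀ + Q = [7 2; 2 33]
S = H·P̄·Hᵀ + R = [136]
K = P̄·Hᵀ·S⁻¹ = [1/34; 33/68]
x' − x̄ = [-3/34, -99/68] = K·y
y = (KᵀK)⁻¹·Kᵀ·(x' − x̄) = [-3]
z = y + H·x̄ = [-3] + [6] = [3]

z = [3]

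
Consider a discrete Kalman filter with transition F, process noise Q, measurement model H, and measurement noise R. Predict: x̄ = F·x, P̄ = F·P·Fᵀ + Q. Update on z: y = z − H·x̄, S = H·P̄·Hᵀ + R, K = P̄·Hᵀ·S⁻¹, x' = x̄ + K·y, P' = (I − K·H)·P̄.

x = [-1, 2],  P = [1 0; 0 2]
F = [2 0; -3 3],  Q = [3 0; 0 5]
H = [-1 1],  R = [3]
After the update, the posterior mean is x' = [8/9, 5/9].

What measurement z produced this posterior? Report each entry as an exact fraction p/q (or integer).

z = [-1]

x̄ = F·x = [-2, 9]
P̄ = F·P·Fᵀ + Q = [7 -6; -6 32]
S = H·P̄·Hᵀ + R = [54]
K = P̄·Hᵀ·S⁻¹ = [-13/54; 19/27]
x' − x̄ = [26/9, -76/9] = K·y
y = (KᵀK)⁻¹·Kᵀ·(x' − x̄) = [-12]
z = y + H·x̄ = [-12] + [11] = [-1]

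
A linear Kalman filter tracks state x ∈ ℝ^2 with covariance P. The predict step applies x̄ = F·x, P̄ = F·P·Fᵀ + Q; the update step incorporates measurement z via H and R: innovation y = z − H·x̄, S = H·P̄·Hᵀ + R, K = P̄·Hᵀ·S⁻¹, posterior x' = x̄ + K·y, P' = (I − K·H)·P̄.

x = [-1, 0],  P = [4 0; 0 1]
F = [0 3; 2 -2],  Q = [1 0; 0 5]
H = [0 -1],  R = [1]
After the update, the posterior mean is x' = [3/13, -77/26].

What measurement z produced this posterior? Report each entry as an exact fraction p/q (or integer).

x̄ = F·x = [0, -2]
P̄ = F·P·Fᵀ + Q = [10 -6; -6 25]
S = H·P̄·Hᵀ + R = [26]
K = P̄·Hᵀ·S⁻¹ = [3/13; -25/26]
x' − x̄ = [3/13, -25/26] = K·y
y = (KᵀK)⁻¹·Kᵀ·(x' − x̄) = [1]
z = y + H·x̄ = [1] + [2] = [3]

z = [3]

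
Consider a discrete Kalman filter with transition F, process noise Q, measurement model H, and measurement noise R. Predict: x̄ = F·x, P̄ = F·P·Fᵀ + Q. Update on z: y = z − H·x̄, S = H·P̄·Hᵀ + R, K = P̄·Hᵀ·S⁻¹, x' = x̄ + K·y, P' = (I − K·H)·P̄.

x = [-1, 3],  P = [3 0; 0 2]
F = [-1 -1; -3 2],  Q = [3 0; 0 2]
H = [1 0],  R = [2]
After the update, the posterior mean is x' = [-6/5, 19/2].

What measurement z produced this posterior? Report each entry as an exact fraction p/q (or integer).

x̄ = F·x = [-2, 9]
P̄ = F·P·Fᵀ + Q = [8 5; 5 37]
S = H·P̄·Hᵀ + R = [10]
K = P̄·Hᵀ·S⁻¹ = [4/5; 1/2]
x' − x̄ = [4/5, 1/2] = K·y
y = (KᵀK)⁻¹·Kᵀ·(x' − x̄) = [1]
z = y + H·x̄ = [1] + [-2] = [-1]

z = [-1]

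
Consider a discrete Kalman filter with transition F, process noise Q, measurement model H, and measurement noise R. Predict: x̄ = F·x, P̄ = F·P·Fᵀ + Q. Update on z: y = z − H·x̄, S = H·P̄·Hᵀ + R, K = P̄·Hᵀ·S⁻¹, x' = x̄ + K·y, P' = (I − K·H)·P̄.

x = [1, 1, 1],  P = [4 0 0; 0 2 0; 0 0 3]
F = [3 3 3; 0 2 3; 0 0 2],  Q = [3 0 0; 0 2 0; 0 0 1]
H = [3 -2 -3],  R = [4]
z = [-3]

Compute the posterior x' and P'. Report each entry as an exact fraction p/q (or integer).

x̄ = F·x = [9, 5, 2]
P̄ = F·P·Fᵀ + Q = [84 39 18; 39 37 18; 18 18 13]
y = z − H·x̄ = [-14]
S = H·P̄·Hᵀ + R = [449]
K = P̄·Hᵀ·S⁻¹ = [120/449; -11/449; -21/449]
x' = x̄ + K·y = [2361/449, 2399/449, 1192/449]
P' = (I − K·H)·P̄ = [23316/449 18831/449 10602/449; 18831/449 16492/449 7851/449; 10602/449 7851/449 5396/449]

x' = [2361/449, 2399/449, 1192/449]
P' = [23316/449 18831/449 10602/449; 18831/449 16492/449 7851/449; 10602/449 7851/449 5396/449]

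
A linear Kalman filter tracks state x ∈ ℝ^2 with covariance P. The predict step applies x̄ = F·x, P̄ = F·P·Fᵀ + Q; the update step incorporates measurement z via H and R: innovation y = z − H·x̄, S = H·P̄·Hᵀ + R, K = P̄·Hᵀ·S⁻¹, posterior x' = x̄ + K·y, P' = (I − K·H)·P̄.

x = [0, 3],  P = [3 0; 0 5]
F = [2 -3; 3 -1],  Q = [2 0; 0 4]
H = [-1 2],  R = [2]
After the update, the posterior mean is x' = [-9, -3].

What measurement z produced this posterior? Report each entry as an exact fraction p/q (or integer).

z = [3]

x̄ = F·x = [-9, -3]
P̄ = F·P·Fᵀ + Q = [59 33; 33 36]
S = H·P̄·Hᵀ + R = [73]
K = P̄·Hᵀ·S⁻¹ = [7/73; 39/73]
x' − x̄ = [0, 0] = K·y
y = (KᵀK)⁻¹·Kᵀ·(x' − x̄) = [0]
z = y + H·x̄ = [0] + [3] = [3]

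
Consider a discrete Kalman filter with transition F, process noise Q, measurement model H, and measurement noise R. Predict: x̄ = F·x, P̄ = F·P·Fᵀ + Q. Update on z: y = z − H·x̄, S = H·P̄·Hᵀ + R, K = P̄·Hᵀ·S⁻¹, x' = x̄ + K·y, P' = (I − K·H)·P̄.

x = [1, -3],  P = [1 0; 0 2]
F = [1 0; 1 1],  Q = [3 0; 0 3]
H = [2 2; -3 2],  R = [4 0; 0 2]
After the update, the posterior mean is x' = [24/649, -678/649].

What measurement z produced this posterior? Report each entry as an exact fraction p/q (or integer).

z = [-2, -2]

x̄ = F·x = [1, -2]
P̄ = F·P·Fᵀ + Q = [4 1; 1 6]
S = H·P̄·Hᵀ + R = [52 -2; -2 50]
K = P̄·Hᵀ·S⁻¹ = [120/649 -125/649; 359/1298 124/649]
x' − x̄ = [-625/649, 620/649] = K·y
y = (KᵀK)⁻¹·Kᵀ·(x' − x̄) = [0, 5]
z = y + H·x̄ = [0, 5] + [-2, -7] = [-2, -2]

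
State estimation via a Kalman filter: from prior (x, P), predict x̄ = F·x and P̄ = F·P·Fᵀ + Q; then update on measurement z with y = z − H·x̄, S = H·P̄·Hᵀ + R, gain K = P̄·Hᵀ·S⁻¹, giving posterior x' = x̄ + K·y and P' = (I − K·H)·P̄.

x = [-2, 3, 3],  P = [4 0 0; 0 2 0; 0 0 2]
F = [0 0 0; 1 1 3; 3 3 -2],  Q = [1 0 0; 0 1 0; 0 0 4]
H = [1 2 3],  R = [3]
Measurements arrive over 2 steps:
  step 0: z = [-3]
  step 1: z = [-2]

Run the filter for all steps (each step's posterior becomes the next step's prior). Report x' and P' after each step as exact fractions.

step 0: x' = [-1/55, 482/55, -75/11], P' = [769/770 -34/385 -3/11; -34/385 7313/385 -138/11; -3/11 -138/11 96/11]
step 1: x' = [-6874/170929, -605903/170929, 299148/170929], P' = [170859/170929 14211/170929 -66357/170929; 14211/170929 86625/15539 -654198/170929; -66357/170929 -654198/170929 524608/170929]

step 0: x̄ = F·x = [0, 10, -3]
step 0: P̄ = F·P·Fᵀ + Q = [1 0 0; 0 25 6; 0 6 66]
step 0: y = z − H·x̄ = [-14]
step 0: S = H·P̄·Hᵀ + R = [770]
step 0: K = P̄·Hᵀ·S⁻¹ = [1/770; 34/385; 3/11]
step 0: x' = x̄ + K·y = [-1/55, 482/55, -75/11]
step 0: P' = (I − K·H)·P̄ = [769/770 -34/385 -3/11; -34/385 7313/385 -138/11; -3/11 -138/11 96/11]
step 1: x̄ = F·x = [0, -644/55, 2193/55]
step 1: P̄ = F·P·Fᵀ + Q = [1 0 0; 0 17289/770 -63633/770; 0 -63633/770 285731/770]
step 1: y = z − H·x̄ = [-491/5]
step 1: S = H·P̄·Hᵀ + R = [170929/70]
step 1: K = P̄·Hᵀ·S⁻¹ = [70/170929; -14211/170929; 66357/170929]
step 1: x' = x̄ + K·y = [-6874/170929, -605903/170929, 299148/170929]
step 1: P' = (I − K·H)·P̄ = [170859/170929 14211/170929 -66357/170929; 14211/170929 86625/15539 -654198/170929; -66357/170929 -654198/170929 524608/170929]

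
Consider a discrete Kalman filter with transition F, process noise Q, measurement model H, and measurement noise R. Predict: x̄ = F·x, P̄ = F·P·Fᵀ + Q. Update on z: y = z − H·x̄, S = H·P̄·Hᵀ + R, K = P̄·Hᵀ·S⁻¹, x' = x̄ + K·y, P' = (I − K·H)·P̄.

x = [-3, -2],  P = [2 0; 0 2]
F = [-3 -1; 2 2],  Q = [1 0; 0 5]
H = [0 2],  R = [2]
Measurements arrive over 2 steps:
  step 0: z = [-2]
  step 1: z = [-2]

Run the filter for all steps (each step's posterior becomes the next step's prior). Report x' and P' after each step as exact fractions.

step 0: x̄ = F·x = [11, -10]
step 0: P̄ = F·P·Fᵀ + Q = [21 -16; -16 21]
step 0: y = z − H·x̄ = [18]
step 0: S = H·P̄·Hᵀ + R = [86]
step 0: K = P̄·Hᵀ·S⁻¹ = [-16/43; 21/43]
step 0: x' = x̄ + K·y = [185/43, -52/43]
step 0: P' = (I − K·H)·P̄ = [391/43 -16/43; -16/43 21/43]
step 1: x̄ = F·x = [-503/43, 266/43]
step 1: P̄ = F·P·Fᵀ + Q = [3487/43 -2260/43; -2260/43 1735/43]
step 1: y = z − H·x̄ = [-618/43]
step 1: S = H·P̄·Hᵀ + R = [7026/43]
step 1: K = P̄·Hᵀ·S⁻¹ = [-2260/3513; 1735/3513]
step 1: x' = x̄ + K·y = [-2871/1171, -1068/1171]
step 1: P' = (I − K·H)·P̄ = [47317/3513 -2260/3513; -2260/3513 1735/3513]

step 0: x' = [185/43, -52/43], P' = [391/43 -16/43; -16/43 21/43]
step 1: x' = [-2871/1171, -1068/1171], P' = [47317/3513 -2260/3513; -2260/3513 1735/3513]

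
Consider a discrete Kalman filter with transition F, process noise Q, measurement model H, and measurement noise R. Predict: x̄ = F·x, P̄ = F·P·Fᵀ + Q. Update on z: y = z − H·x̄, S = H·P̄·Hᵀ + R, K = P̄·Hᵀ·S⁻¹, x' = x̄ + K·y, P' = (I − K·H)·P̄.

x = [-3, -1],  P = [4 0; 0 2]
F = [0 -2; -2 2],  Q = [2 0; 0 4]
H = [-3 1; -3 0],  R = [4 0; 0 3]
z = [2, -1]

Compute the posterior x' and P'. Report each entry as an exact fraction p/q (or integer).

x' = [222/469, 248/67]
P' = [128/469 44/67; 44/67 332/67]

x̄ = F·x = [2, 4]
P̄ = F·P·Fᵀ + Q = [10 -8; -8 28]
y = z − H·x̄ = [4, 5]
S = H·P̄·Hᵀ + R = [170 114; 114 93]
K = P̄·Hᵀ·S⁻¹ = [-19/469 -128/469; 50/67 -44/67]
x' = x̄ + K·y = [222/469, 248/67]
P' = (I − K·H)·P̄ = [128/469 44/67; 44/67 332/67]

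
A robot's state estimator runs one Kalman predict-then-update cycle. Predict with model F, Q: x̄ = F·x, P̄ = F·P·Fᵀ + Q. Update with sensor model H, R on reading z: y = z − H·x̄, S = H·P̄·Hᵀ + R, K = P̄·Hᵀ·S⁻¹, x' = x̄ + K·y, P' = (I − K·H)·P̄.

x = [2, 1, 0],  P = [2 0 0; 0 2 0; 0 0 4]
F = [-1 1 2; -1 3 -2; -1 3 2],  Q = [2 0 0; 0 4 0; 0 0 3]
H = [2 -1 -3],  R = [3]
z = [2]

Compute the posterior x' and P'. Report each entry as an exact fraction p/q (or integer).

x̄ = F·x = [-1, 1, 1]
P̄ = F·P·Fᵀ + Q = [22 -8 24; -8 40 4; 24 4 39]
y = z − H·x̄ = [8]
S = H·P̄·Hᵀ + R = [250]
K = P̄·Hᵀ·S⁻¹ = [-2/25; -34/125; -73/250]
x' = x̄ + K·y = [-41/25, -147/125, -167/125]
P' = (I − K·H)·P̄ = [102/5 -336/25 454/25; -336/25 2688/125 -1982/125; 454/25 -1982/125 4421/250]

x' = [-41/25, -147/125, -167/125]
P' = [102/5 -336/25 454/25; -336/25 2688/125 -1982/125; 454/25 -1982/125 4421/250]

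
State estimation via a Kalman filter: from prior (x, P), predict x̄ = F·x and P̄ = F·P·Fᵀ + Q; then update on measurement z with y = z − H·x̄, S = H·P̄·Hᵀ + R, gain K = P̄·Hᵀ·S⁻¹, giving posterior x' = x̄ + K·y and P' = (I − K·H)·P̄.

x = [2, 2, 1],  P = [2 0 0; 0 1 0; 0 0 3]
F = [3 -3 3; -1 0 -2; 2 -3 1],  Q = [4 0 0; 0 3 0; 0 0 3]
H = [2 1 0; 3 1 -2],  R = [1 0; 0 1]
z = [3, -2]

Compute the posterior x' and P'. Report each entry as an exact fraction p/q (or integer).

x' = [12267/4847, -11466/4847, 16749/4847]
P' = [12974/4847 -23542/4847 7430/4847; -23542/4847 46951/4847 -11390/4847; 7430/4847 -11390/4847 6457/4847]

x̄ = F·x = [3, -4, -1]
P̄ = F·P·Fᵀ + Q = [58 -24 30; -24 17 -10; 30 -10 23]
y = z − H·x̄ = [1, -9]
S = H·P̄·Hᵀ + R = [154 145; 145 168]
K = P̄·Hᵀ·S⁻¹ = [2406/4847 520/4847; -133/4847 -895/4847; 3470/4847 -2014/4847]
x' = x̄ + K·y = [12267/4847, -11466/4847, 16749/4847]
P' = (I − K·H)·P̄ = [12974/4847 -23542/4847 7430/4847; -23542/4847 46951/4847 -11390/4847; 7430/4847 -11390/4847 6457/4847]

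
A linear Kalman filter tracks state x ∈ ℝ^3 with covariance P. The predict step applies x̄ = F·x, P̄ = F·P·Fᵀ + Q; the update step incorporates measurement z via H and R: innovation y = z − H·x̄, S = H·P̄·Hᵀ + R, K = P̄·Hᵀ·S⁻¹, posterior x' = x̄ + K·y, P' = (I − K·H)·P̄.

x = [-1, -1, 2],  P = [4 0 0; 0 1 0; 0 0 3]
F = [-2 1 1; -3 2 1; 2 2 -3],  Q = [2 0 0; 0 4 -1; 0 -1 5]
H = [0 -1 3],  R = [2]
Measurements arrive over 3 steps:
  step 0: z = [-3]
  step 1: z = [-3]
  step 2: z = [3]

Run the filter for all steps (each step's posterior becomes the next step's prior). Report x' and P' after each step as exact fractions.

step 0: x' = [-849/697, -2019/697, -1390/697], P' = [5730/697 6787/697 2197/697; 6787/697 13990/697 4572/697; 2197/697 4572/697 1648/697]
step 1: x' = [-1513745/619943, -2558207/619943, -1472496/619943], P' = [11096728/619943 16782114/619943 5580310/619943; 16782114/619943 31518804/619943 10499004/619943; 5580310/619943 10499004/619943 3634702/619943]
step 2: x' = [-1787304853/1165878871, -2748243365/1165878871, 242470148/1165878871], P' = [23134814264/1165878871 35871734314/1165878871 11960980886/1165878871; 35871734314/1165878871 67460572335/1165878871 22528319355/1165878871; 11960980886/1165878871 22528319355/1165878871 7782069085/1165878871]

step 0: x̄ = F·x = [3, 3, -10]
step 0: P̄ = F·P·Fᵀ + Q = [22 29 -23; 29 47 -30; -23 -30 52]
step 0: y = z − H·x̄ = [30]
step 0: S = H·P̄·Hᵀ + R = [697]
step 0: K = P̄·Hᵀ·S⁻¹ = [-98/697; -137/697; 186/697]
step 0: x' = x̄ + K·y = [-849/697, -2019/697, -1390/697]
step 0: P' = (I − K·H)·P̄ = [5730/697 6787/697 2197/697; 6787/697 13990/697 4572/697; 2197/697 4572/697 1648/697]
step 1: x̄ = F·x = [-1711/697, -2881/697, -1566/697]
step 1: P̄ = F·P·Fᵀ + Q = [13160/697 19230/697 -454/697; 19230/697 35628/697 8244/697; -454/697 8244/697 70265/697]
step 1: y = z − H·x̄ = [-274/697]
step 1: S = H·P̄·Hᵀ + R = [619943/697]
step 1: K = P̄·Hᵀ·S⁻¹ = [-20592/619943; -10896/619943; 202551/619943]
step 1: x' = x̄ + K·y = [-1513745/619943, -2558207/619943, -1472496/619943]
step 1: P' = (I − K·H)·P̄ = [11096728/619943 16782114/619943 5580310/619943; 16782114/619943 31518804/619943 10499004/619943; 5580310/619943 10499004/619943 3634702/619943]
step 2: x̄ = F·x = [-1003213/619943, -2047675/619943, -3726416/619943]
step 2: P̄ = F·P·Fᵀ + Q = [12328616/619943 19373342/619943 8325838/619943; 19373342/619943 39189030/619943 33793965/619943; 8325838/619943 33793965/619943 147579305/619943]
step 2: y = z − H·x̄ = [10991402/619943]
step 2: S = H·P̄·Hᵀ + R = [1165878871/619943]
step 2: K = P̄·Hᵀ·S⁻¹ = [5604172/1165878871; 62192865/1165878871; 408943950/1165878871]
step 2: x' = x̄ + K·y = [-1787304853/1165878871, -2748243365/1165878871, 242470148/1165878871]
step 2: P' = (I − K·H)·P̄ = [23134814264/1165878871 35871734314/1165878871 11960980886/1165878871; 35871734314/1165878871 67460572335/1165878871 22528319355/1165878871; 11960980886/1165878871 22528319355/1165878871 7782069085/1165878871]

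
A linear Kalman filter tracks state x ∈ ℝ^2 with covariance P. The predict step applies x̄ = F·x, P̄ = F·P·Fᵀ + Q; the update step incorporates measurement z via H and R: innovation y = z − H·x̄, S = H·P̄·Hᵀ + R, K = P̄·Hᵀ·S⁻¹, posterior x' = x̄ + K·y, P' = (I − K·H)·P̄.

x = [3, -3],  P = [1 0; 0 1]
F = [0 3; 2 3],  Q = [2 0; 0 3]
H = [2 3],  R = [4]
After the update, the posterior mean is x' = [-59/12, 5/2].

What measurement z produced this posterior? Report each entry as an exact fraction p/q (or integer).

x̄ = F·x = [-9, -3]
P̄ = F·P·Fᵀ + Q = [11 9; 9 16]
S = H·P̄·Hᵀ + R = [300]
K = P̄·Hᵀ·S⁻¹ = [49/300; 11/50]
x' − x̄ = [49/12, 11/2] = K·y
y = (KᵀK)⁻¹·Kᵀ·(x' − x̄) = [25]
z = y + H·x̄ = [25] + [-27] = [-2]

z = [-2]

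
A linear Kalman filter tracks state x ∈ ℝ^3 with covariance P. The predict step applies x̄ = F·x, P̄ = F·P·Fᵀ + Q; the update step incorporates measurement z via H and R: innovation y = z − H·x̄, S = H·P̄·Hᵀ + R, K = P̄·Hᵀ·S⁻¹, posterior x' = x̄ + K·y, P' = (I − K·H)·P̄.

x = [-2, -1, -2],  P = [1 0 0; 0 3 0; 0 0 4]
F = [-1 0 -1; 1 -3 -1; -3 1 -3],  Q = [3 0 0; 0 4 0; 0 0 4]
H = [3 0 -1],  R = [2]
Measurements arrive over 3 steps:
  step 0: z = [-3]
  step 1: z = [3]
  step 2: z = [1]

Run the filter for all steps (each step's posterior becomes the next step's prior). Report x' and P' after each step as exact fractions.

step 0: x̄ = F·x = [4, 3, 11]
step 0: P̄ = F·P·Fᵀ + Q = [8 3 15; 3 36 0; 15 0 52]
step 0: y = z − H·x̄ = [-4]
step 0: S = H·P̄·Hᵀ + R = [36]
step 0: K = P̄·Hᵀ·S⁻¹ = [1/4; 1/4; -7/36]
step 0: x' = x̄ + K·y = [3, 2, 106/9]
step 0: P' = (I − K·H)·P̄ = [23/4 3/4 67/4; 3/4 135/4 7/4; 67/4 7/4 1823/36]
step 1: x̄ = F·x = [-133/9, -133/9, -127/3]
step 1: P̄ = F·P·Fᵀ + Q = [836/9 943/18 1603/6; 943/18 12119/36 659/12; 1603/6 659/12 3327/4]
step 1: y = z − H·x̄ = [5]
step 1: S = H·P̄·Hᵀ + R = [267/4]
step 1: K = P̄·Hᵀ·S⁻¹ = [46/267; 409/267; -121/267]
step 1: x' = x̄ + K·y = [-11147/801, -5702/801, -11908/267]
step 1: P' = (I − K·H)·P̄ = [72817/801 27853/801 72725/267; 27853/801 144187/801 27035/267; 72725/267 27035/267 218417/267]
step 2: x̄ = F·x = [46871/801, 41683/801, 134911/801]
step 2: P̄ = F·P·Fᵀ + Q = [1166821/801 909308/801 3384296/801; 909308/801 1912117/801 2242111/801; 3384296/801 2242111/801 9973405/801]
step 2: y = z − H·x̄ = [-4901/801]
step 2: S = H·P̄·Hᵀ + R = [170620/801]
step 2: K = P̄·Hᵀ·S⁻¹ = [116167/170620; 485813/170620; 179483/170620]
step 2: x' = x̄ + K·y = [9273153/170620, 5906347/170620, 27639037/170620]
step 2: P' = (I − K·H)·P̄ = [695086993/511860 369702967/511860 694854659/170620; 369702967/511860 337944313/511860 368731341/170620; 694854659/170620 368731341/170620 2084205011/170620]

step 0: x' = [3, 2, 106/9], P' = [23/4 3/4 67/4; 3/4 135/4 7/4; 67/4 7/4 1823/36]
step 1: x' = [-11147/801, -5702/801, -11908/267], P' = [72817/801 27853/801 72725/267; 27853/801 144187/801 27035/267; 72725/267 27035/267 218417/267]
step 2: x' = [9273153/170620, 5906347/170620, 27639037/170620], P' = [695086993/511860 369702967/511860 694854659/170620; 369702967/511860 337944313/511860 368731341/170620; 694854659/170620 368731341/170620 2084205011/170620]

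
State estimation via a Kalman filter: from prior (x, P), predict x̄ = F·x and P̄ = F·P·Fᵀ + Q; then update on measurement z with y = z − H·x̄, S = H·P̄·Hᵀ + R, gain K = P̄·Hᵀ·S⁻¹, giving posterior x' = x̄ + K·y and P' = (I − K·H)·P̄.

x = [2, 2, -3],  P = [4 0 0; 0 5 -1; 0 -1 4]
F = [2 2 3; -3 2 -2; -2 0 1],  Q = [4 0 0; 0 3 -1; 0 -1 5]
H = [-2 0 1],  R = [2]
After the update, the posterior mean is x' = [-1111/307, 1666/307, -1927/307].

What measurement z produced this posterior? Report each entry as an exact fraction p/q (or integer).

x̄ = F·x = [-1, 4, -7]
P̄ = F·P·Fᵀ + Q = [64 -30 -6; -30 83 13; -6 13 25]
S = H·P̄·Hᵀ + R = [307]
K = P̄·Hᵀ·S⁻¹ = [-134/307; 73/307; 37/307]
x' − x̄ = [-804/307, 438/307, 222/307] = K·y
y = (KᵀK)⁻¹·Kᵀ·(x' − x̄) = [6]
z = y + H·x̄ = [6] + [-5] = [1]

z = [1]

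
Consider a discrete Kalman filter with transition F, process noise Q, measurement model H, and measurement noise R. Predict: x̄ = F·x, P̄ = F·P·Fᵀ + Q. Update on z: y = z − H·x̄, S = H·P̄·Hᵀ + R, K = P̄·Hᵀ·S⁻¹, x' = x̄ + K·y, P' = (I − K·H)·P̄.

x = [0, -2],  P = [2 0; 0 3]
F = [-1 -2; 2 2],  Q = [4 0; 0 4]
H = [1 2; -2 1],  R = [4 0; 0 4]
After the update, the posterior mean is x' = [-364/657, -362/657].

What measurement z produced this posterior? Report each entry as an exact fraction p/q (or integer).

x̄ = F·x = [4, -4]
P̄ = F·P·Fᵀ + Q = [18 -16; -16 24]
S = H·P̄·Hᵀ + R = [54 60; 60 164]
K = P̄·Hᵀ·S⁻¹ = [103/657 -82/219; 236/657 46/219]
x' − x̄ = [-2992/657, 2266/657] = K·y
y = (KᵀK)⁻¹·Kᵀ·(x' − x̄) = [2, 13]
z = y + H·x̄ = [2, 13] + [-4, -12] = [-2, 1]

z = [-2, 1]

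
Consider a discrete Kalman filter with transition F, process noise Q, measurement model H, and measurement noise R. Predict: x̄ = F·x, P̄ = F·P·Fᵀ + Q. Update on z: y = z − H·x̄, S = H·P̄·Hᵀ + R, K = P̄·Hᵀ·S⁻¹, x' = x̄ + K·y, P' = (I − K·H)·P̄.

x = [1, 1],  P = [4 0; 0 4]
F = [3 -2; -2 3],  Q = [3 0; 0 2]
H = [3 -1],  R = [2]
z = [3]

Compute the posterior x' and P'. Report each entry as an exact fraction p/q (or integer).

x̄ = F·x = [1, 1]
P̄ = F·P·Fᵀ + Q = [55 -48; -48 54]
y = z − H·x̄ = [1]
S = H·P̄·Hᵀ + R = [839]
K = P̄·Hᵀ·S⁻¹ = [213/839; -198/839]
x' = x̄ + K·y = [1052/839, 641/839]
P' = (I − K·H)·P̄ = [776/839 1902/839; 1902/839 6102/839]

x' = [1052/839, 641/839]
P' = [776/839 1902/839; 1902/839 6102/839]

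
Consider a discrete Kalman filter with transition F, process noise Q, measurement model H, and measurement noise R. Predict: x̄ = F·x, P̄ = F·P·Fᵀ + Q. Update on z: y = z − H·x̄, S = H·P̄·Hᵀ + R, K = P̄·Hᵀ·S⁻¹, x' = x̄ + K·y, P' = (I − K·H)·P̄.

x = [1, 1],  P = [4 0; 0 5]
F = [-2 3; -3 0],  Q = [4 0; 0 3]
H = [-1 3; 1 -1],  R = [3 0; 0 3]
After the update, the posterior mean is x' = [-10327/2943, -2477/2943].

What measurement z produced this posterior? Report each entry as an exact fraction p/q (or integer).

x̄ = F·x = [1, -3]
P̄ = F·P·Fᵀ + Q = [65 24; 24 39]
S = H·P̄·Hᵀ + R = [275 -86; -86 59]
K = P̄·Hᵀ·S⁻¹ = [1313/2943 3959/2943; 1399/2943 1291/2943]
x' − x̄ = [-13270/2943, 6352/2943] = K·y
y = (KᵀK)⁻¹·Kᵀ·(x' − x̄) = [11, -7]
z = y + H·x̄ = [11, -7] + [-10, 4] = [1, -3]

z = [1, -3]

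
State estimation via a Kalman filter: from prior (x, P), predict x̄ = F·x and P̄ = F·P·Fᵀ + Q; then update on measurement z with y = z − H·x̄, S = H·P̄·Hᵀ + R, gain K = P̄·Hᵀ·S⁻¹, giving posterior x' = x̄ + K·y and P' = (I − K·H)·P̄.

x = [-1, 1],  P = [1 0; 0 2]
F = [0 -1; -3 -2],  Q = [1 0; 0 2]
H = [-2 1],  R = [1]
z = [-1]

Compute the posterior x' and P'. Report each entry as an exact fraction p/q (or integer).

x̄ = F·x = [-1, 1]
P̄ = F·P·Fᵀ + Q = [3 4; 4 19]
y = z − H·x̄ = [-4]
S = H·P̄·Hᵀ + R = [16]
K = P̄·Hᵀ·S⁻¹ = [-1/8; 11/16]
x' = x̄ + K·y = [-1/2, -7/4]
P' = (I − K·H)·P̄ = [11/4 43/8; 43/8 183/16]

x' = [-1/2, -7/4]
P' = [11/4 43/8; 43/8 183/16]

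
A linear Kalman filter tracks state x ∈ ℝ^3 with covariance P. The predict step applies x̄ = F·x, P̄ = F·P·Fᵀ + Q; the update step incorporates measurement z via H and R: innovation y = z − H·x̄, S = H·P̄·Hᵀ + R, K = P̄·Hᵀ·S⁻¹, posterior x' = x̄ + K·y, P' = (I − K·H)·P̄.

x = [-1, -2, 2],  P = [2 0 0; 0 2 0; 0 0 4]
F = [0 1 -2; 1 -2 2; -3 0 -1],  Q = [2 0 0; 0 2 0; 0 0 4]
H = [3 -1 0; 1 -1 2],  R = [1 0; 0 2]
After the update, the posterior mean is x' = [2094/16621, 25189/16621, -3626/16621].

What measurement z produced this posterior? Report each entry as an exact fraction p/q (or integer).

z = [-1, -2]

x̄ = F·x = [-6, 7, 1]
P̄ = F·P·Fᵀ + Q = [20 -20 8; -20 28 -14; 8 -14 26]
S = H·P̄·Hᵀ + R = [329 244; 244 282]
K = P̄·Hᵀ·S⁻¹ = [4448/16621 -548/16621; -3136/16621 -1766/16621; -3670/16621 7537/16621]
x' − x̄ = [101820/16621, -91158/16621, -20247/16621] = K·y
y = (KᵀK)⁻¹·Kᵀ·(x' − x̄) = [24, 9]
z = y + H·x̄ = [24, 9] + [-25, -11] = [-1, -2]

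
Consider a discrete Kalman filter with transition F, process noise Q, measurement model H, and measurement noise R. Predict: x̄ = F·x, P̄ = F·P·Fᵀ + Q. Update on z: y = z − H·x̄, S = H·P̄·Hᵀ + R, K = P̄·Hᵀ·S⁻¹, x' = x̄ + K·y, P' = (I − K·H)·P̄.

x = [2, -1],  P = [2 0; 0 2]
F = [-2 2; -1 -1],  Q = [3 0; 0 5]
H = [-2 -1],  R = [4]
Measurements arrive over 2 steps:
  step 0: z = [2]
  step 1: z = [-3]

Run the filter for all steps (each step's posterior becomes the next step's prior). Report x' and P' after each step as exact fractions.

step 0: x' = [-116/89, 10/89], P' = [247/89 -342/89; -342/89 720/89]
step 1: x' = [5215/6196, 8501/6196], P' = [4602/1549 -6005/1549; -6005/1549 11719/1549]

step 0: x̄ = F·x = [-6, -1]
step 0: P̄ = F·P·Fᵀ + Q = [19 0; 0 9]
step 0: y = z − H·x̄ = [-11]
step 0: S = H·P̄·Hᵀ + R = [89]
step 0: K = P̄·Hᵀ·S⁻¹ = [-38/89; -9/89]
step 0: x' = x̄ + K·y = [-116/89, 10/89]
step 0: P' = (I − K·H)·P̄ = [247/89 -342/89; -342/89 720/89]
step 1: x̄ = F·x = [252/89, 106/89]
step 1: P̄ = F·P·Fᵀ + Q = [6871/89 -946/89; -946/89 728/89]
step 1: y = z − H·x̄ = [343/89]
step 1: S = H·P̄·Hᵀ + R = [24784/89]
step 1: K = P̄·Hᵀ·S⁻¹ = [-3199/6196; 291/6196]
step 1: x' = x̄ + K·y = [5215/6196, 8501/6196]
step 1: P' = (I − K·H)·P̄ = [4602/1549 -6005/1549; -6005/1549 11719/1549]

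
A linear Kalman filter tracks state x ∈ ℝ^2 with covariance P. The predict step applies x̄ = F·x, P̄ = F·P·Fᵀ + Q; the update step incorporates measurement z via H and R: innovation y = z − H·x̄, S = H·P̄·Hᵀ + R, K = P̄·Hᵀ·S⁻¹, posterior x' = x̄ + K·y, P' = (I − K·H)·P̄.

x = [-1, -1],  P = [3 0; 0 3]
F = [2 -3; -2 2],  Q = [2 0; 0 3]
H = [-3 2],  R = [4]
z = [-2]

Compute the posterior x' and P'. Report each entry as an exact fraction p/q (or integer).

x̄ = F·x = [1, 0]
P̄ = F·P·Fᵀ + Q = [41 -30; -30 27]
y = z − H·x̄ = [1]
S = H·P̄·Hᵀ + R = [841]
K = P̄·Hᵀ·S⁻¹ = [-183/841; 144/841]
x' = x̄ + K·y = [658/841, 144/841]
P' = (I − K·H)·P̄ = [992/841 1122/841; 1122/841 1971/841]

x' = [658/841, 144/841]
P' = [992/841 1122/841; 1122/841 1971/841]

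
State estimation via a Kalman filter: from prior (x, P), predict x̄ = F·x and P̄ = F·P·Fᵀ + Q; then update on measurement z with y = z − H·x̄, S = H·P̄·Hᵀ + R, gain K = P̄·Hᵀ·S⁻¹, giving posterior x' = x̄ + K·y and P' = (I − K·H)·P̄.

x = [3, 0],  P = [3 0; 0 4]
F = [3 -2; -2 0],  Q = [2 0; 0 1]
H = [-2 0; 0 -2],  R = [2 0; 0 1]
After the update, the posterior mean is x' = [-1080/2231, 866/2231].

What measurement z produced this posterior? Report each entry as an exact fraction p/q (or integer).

z = [1, -1]

x̄ = F·x = [9, -6]
P̄ = F·P·Fᵀ + Q = [45 -18; -18 13]
S = H·P̄·Hᵀ + R = [182 -72; -72 53]
K = P̄·Hᵀ·S⁻¹ = [-1089/2231 36/2231; 18/2231 -1070/2231]
x' − x̄ = [-21159/2231, 14252/2231] = K·y
y = (KᵀK)⁻¹·Kᵀ·(x' − x̄) = [19, -13]
z = y + H·x̄ = [19, -13] + [-18, 12] = [1, -1]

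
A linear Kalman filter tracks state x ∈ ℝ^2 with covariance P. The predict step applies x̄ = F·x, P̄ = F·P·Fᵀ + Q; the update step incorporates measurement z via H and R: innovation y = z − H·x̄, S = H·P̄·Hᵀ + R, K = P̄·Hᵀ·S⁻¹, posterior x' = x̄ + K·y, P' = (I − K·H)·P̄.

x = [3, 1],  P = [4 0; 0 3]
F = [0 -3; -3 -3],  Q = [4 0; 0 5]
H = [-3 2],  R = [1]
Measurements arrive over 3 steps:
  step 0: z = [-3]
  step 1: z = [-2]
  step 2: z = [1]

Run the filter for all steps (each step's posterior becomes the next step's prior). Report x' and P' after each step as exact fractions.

step 0: x' = [-96/19, -173/19], P' = [1849/76 2767/76; 2767/76 12479/228]
step 1: x' = [20104/969, 262873/8721], P' = [96431/323 434576/969; 434576/969 5877530/8721]
step 2: x' = [847451/140515, 20070557/2107725], P' = [16298366/28103 122431066/140515; 122431066/140515 919858304/702575]

step 0: x̄ = F·x = [-3, -12]
step 0: P̄ = F·P·Fᵀ + Q = [31 27; 27 68]
step 0: y = z − H·x̄ = [12]
step 0: S = H·P̄·Hᵀ + R = [228]
step 0: K = P̄·Hᵀ·S⁻¹ = [-13/76; 55/228]
step 0: x' = x̄ + K·y = [-96/19, -173/19]
step 0: P' = (I − K·H)·P̄ = [1849/76 2767/76; 2767/76 12479/228]
step 1: x̄ = F·x = [519/19, 807/19]
step 1: P̄ = F·P·Fᵀ + Q = [37741/76 15585/19; 15585/19 26066/19]
step 1: y = z − H·x̄ = [-5]
step 1: S = H·P̄·Hᵀ + R = [459/4]
step 1: K = P̄·Hᵀ·S⁻¹ = [67/51; 1132/459]
step 1: x' = x̄ + K·y = [20104/969, 262873/8721]
step 1: P' = (I − K·H)·P̄ = [96431/323 434576/969; 434576/969 5877530/8721]
step 2: x̄ = F·x = [-262873/2907, -443809/2907]
step 2: P̄ = F·P·Fᵀ + Q = [5881406/969 9788714/969; 9788714/969 16308380/969]
step 2: y = z − H·x̄ = [101906/2907]
step 2: S = H·P̄·Hᵀ + R = [702575/969]
step 2: K = P̄·Hᵀ·S⁻¹ = [386642/140515; 3250618/702575]
step 2: x' = x̄ + K·y = [847451/140515, 20070557/2107725]
step 2: P' = (I − K·H)·P̄ = [16298366/28103 122431066/140515; 122431066/140515 919858304/702575]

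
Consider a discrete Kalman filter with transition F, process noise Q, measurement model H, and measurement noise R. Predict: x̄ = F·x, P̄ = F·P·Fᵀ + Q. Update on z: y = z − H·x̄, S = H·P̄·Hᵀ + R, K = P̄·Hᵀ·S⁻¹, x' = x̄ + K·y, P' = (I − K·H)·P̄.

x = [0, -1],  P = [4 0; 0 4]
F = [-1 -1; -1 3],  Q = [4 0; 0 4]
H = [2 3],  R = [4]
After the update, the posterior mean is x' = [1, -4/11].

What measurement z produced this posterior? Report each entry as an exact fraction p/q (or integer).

z = [1]

x̄ = F·x = [1, -3]
P̄ = F·P·Fᵀ + Q = [12 -8; -8 44]
S = H·P̄·Hᵀ + R = [352]
K = P̄·Hᵀ·S⁻¹ = [0; 29/88]
x' − x̄ = [0, 29/11] = K·y
y = (KᵀK)⁻¹·Kᵀ·(x' − x̄) = [8]
z = y + H·x̄ = [8] + [-7] = [1]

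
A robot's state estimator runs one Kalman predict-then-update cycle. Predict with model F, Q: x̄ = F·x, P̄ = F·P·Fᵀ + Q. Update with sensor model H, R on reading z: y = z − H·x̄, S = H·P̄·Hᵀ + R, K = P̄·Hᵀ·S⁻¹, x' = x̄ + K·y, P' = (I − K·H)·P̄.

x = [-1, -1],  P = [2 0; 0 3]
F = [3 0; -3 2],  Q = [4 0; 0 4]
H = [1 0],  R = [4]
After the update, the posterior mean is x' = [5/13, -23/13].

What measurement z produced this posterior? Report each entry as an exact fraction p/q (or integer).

x̄ = F·x = [-3, 1]
P̄ = F·P·Fᵀ + Q = [22 -18; -18 34]
S = H·P̄·Hᵀ + R = [26]
K = P̄·Hᵀ·S⁻¹ = [11/13; -9/13]
x' − x̄ = [44/13, -36/13] = K·y
y = (KᵀK)⁻¹·Kᵀ·(x' − x̄) = [4]
z = y + H·x̄ = [4] + [-3] = [1]

z = [1]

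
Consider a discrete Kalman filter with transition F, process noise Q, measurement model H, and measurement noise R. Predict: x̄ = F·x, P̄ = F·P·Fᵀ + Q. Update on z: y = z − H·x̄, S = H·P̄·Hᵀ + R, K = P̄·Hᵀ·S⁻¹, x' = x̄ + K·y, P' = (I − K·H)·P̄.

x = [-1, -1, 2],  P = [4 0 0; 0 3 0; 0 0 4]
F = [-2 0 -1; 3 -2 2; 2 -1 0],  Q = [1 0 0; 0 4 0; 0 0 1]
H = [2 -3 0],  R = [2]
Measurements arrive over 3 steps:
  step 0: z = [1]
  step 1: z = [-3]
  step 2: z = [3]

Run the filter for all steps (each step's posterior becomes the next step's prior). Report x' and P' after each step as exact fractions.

step 0: x̄ = F·x = [0, 3, -1]
step 0: P̄ = F·P·Fᵀ + Q = [21 -32 -16; -32 68 30; -16 30 20]
step 0: y = z − H·x̄ = [10]
step 0: S = H·P̄·Hᵀ + R = [1082]
step 0: K = P̄·Hᵀ·S⁻¹ = [69/541; -134/541; -61/541]
step 0: x' = x̄ + K·y = [690/541, 283/541, -1151/541]
step 0: P' = (I − K·H)·P̄ = [1839/541 1180/541 -238/541; 1180/541 876/541 -118/541; -238/541 -118/541 3378/541]
step 1: x̄ = F·x = [-229/541, -798/541, 1097/541]
step 1: P̄ = F·P·Fᵀ + Q = [10323/541 -11640/541 -4638/541; -11640/541 19659/541 3810/541; -4638/541 3810/541 4053/541]
step 1: y = z − H·x̄ = [-3559/541]
step 1: S = H·P̄·Hᵀ + R = [358985/541]
step 1: K = P̄·Hᵀ·S⁻¹ = [55566/358985; -82257/358985; -20706/358985]
step 1: x' = x̄ + K·y = [-517499/358985, 11613/358985, 864139/358985]
step 1: P' = (I − K·H)·P̄ = [1142739/358985 724782/358985 -950874/358985; 724782/358985 538026/358985 -620112/358985; -950874/358985 -620112/358985 1896909/358985]
step 2: x̄ = F·x = [170859/358985, 30511/71797, -1046611/358985]
step 2: P̄ = F·P·Fᵀ + Q = [3023354/358985 -467046/71797 -1839756/358985; -467046/71797 1262671/71797 59148/71797; -1839756/358985 59148/71797 2568839/358985]
step 2: y = z − H·x̄ = [1192902/358985]
step 2: S = H·P̄·Hᵀ + R = [97654341/358985]
step 2: K = P̄·Hᵀ·S⁻¹ = [13052398/97654341; -7870175/32551447; -1522244/32551447]
step 2: x' = x̄ + K·y = [29950513/32551447, -12319349/32551447, -99961253/32551447]
step 2: P' = (I − K·H)·P̄ = [347865646/97654341 74402944/32551447 -111474812/32551447; 74402944/32551447 54848746/32551447 -73301712/32551447; -111474812/32551447 -73301712/32551447 213568105/32551447]

step 0: x' = [690/541, 283/541, -1151/541], P' = [1839/541 1180/541 -238/541; 1180/541 876/541 -118/541; -238/541 -118/541 3378/541]
step 1: x' = [-517499/358985, 11613/358985, 864139/358985], P' = [1142739/358985 724782/358985 -950874/358985; 724782/358985 538026/358985 -620112/358985; -950874/358985 -620112/358985 1896909/358985]
step 2: x' = [29950513/32551447, -12319349/32551447, -99961253/32551447], P' = [347865646/97654341 74402944/32551447 -111474812/32551447; 74402944/32551447 54848746/32551447 -73301712/32551447; -111474812/32551447 -73301712/32551447 213568105/32551447]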